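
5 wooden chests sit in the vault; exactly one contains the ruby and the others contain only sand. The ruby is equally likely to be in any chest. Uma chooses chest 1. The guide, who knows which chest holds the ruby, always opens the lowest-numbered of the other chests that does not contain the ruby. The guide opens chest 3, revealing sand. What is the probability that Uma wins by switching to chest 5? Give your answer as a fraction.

0

Apply Bayes' rule, conditioning on where the ruby actually is.
If it is in any of chests 1, 4, and 5 (prior 1/5 each): the guide would have opened chest 2 instead, probability 0; weight (1/5)·0 = 0 each.
If it is in chest 2 (prior 1/5): chest 3 is the lowest-numbered option available, probability 1; weight (1/5)·1 = 1/5.
If it is in chest 3 (prior 1/5): the guide opened chest 3, so this case is ruled out; weight (1/5)·0 = 0.
The weights sum to 1/5.
So P(the ruby in chest 5 | the guide opened chest 3) = 0 / (1/5) = 0.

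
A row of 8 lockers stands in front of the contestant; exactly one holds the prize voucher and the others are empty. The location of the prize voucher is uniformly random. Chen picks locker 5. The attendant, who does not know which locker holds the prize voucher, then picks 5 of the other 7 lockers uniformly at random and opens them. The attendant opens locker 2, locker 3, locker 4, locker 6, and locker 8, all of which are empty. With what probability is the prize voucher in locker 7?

Because the attendant chose which lockers to open without knowing where the prize voucher is, the choice is independent of the prize location. Learning that none of the 5 opened lockers holds the prize voucher simply rules out those 5 locations and leaves the remaining 3 lockers still equally likely by symmetry.
So P(the prize voucher in locker 7) = 1/3.

1/3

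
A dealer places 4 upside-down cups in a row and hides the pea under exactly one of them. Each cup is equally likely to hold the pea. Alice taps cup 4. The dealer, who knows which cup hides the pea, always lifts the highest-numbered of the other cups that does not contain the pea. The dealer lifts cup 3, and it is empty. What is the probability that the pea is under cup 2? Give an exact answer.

1/3

Condition on the true location of the pea.
If it is under any of cups 1, 2, and 4 (prior 1/4 each): cup 3 is the highest-numbered option available, probability 1; weight (1/4)·1 = 1/4 each.
If it is under cup 3 (prior 1/4): the dealer opened cup 3, so this case is ruled out; weight (1/4)·0 = 0.
The weights sum to 3/4.
So P(the pea under cup 2 | the dealer opened cup 3) = (1/4) / (3/4) = 1/3.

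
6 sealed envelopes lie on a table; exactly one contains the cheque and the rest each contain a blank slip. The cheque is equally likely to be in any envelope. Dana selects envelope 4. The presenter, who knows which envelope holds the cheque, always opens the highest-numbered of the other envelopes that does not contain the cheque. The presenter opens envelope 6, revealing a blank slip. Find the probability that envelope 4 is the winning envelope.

1/5

Apply Bayes' rule, conditioning on where the cheque actually is.
If it is in any of envelopes 1, 2, 3, 4, and 5 (prior 1/6 each): envelope 6 is the highest-numbered option available, probability 1; weight (1/6)·1 = 1/6 each.
If it is in envelope 6 (prior 1/6): the presenter opened envelope 6, so this case is ruled out; weight (1/6)·0 = 0.
The weights sum to 5/6.
So P(the cheque in envelope 4 | the presenter opened envelope 6) = (1/6) / (5/6) = 1/5.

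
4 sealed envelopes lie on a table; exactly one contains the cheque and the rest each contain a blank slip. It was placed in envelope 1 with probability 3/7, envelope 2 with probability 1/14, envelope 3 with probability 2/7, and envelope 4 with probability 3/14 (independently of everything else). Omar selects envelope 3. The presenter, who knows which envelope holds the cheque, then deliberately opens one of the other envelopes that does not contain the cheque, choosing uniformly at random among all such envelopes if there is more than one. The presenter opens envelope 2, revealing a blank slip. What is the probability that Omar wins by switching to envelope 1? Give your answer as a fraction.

Consider each possible location of the cheque in turn.
If it is in envelope 1 (prior 3/7): the presenter has 2 equally likely choices, so probability 1/2; weight (3/7)·(1/2) = 3/14.
If it is in envelope 2 (prior 1/14): the presenter opened envelope 2, so this case is ruled out; weight (1/14)·0 = 0.
If it is in envelope 3 (prior 2/7): the presenter has 3 equally likely choices, so probability 1/3; weight (2/7)·(1/3) = 2/21.
If it is in envelope 4 (prior 3/14): the presenter has 2 equally likely choices, so probability 1/2; weight (3/14)·(1/2) = 3/28.
The weights sum to 5/12.
So P(the cheque in envelope 1 | the presenter opened envelope 2) = (3/14) / (5/12) = 18/35.

18/35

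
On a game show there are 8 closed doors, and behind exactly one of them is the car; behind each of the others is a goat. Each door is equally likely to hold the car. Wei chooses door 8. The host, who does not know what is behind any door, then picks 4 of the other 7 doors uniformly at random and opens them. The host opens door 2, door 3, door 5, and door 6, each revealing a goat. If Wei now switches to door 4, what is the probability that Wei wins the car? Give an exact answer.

1/4

Because the host chose which doors to open without knowing where the car is, the choice is independent of the prize location. Learning that none of the 4 opened doors holds the car simply rules out those 4 locations and leaves the remaining 4 doors still equally likely by symmetry.
So P(the car behind door 4) = 1/4.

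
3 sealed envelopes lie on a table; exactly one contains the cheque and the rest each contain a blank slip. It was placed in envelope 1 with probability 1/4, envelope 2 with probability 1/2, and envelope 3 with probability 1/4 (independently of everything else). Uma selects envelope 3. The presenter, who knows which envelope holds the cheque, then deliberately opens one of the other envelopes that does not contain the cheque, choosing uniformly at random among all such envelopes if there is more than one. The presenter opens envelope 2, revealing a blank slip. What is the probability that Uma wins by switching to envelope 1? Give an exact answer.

2/3

Consider each possible location of the cheque in turn.
If it is in envelope 1 (prior 1/4): the presenter has no choice, probability 1; weight (1/4)·1 = 1/4.
If it is in envelope 2 (prior 1/2): the presenter opened envelope 2, so this case is ruled out; weight (1/2)·0 = 0.
If it is in envelope 3 (prior 1/4): the presenter has 2 equally likely choices, so probability 1/2; weight (1/4)·(1/2) = 1/8.
The weights sum to 3/8.
So P(the cheque in envelope 1 | the presenter opened envelope 2) = (1/4) / (3/8) = 2/3.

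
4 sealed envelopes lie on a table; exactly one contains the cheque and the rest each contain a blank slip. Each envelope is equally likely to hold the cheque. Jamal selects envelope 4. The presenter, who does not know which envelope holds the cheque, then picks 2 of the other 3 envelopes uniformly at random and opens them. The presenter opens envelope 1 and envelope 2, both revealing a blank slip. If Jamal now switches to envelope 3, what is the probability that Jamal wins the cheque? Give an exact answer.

1/2

Because the presenter chose which envelopes to open without knowing where the cheque is, the choice is independent of the prize location. Learning that none of the 2 opened envelopes holds the cheque simply rules out those 2 locations and leaves the remaining 2 envelopes still equally likely by symmetry.
So P(the cheque in envelope 3) = 1/2.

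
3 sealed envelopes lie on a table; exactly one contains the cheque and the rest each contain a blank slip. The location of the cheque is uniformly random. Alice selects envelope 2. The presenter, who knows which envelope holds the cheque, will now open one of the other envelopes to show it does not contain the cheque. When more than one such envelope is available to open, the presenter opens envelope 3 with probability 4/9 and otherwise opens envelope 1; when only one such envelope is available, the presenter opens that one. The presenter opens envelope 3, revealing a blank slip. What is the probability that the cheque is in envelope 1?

9/13

Apply Bayes' rule, conditioning on where the cheque actually is.
If it is in envelope 1 (prior 1/3): only envelope 3 is available, probability 1; weight (1/3)·1 = 1/3.
If it is in envelope 2 (prior 1/3): envelope 3 is available, opened with probability 4/9; weight (1/3)·(4/9) = 4/27.
If it is in envelope 3 (prior 1/3): the presenter opened envelope 3, so this case is ruled out; weight (1/3)·0 = 0.
The weights sum to 13/27.
So P(the cheque in envelope 1 | the presenter opened envelope 3) = (1/3) / (13/27) = 9/13.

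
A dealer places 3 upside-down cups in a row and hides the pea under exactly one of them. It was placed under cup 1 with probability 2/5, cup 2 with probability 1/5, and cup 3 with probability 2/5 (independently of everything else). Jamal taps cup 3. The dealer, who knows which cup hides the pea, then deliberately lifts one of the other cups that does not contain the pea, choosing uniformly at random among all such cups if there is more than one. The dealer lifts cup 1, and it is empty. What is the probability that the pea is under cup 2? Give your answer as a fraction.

1/2

Consider each possible location of the pea in turn.
If it is under cup 1 (prior 2/5): the dealer opened cup 1, so this case is ruled out; weight (2/5)·0 = 0.
If it is under cup 2 (prior 1/5): the dealer has no choice, probability 1; weight (1/5)·1 = 1/5.
If it is under cup 3 (prior 2/5): the dealer has 2 equally likely choices, so probability 1/2; weight (2/5)·(1/2) = 1/5.
The weights sum to 2/5.
So P(the pea under cup 2 | the dealer opened cup 1) = (1/5) / (2/5) = 1/2.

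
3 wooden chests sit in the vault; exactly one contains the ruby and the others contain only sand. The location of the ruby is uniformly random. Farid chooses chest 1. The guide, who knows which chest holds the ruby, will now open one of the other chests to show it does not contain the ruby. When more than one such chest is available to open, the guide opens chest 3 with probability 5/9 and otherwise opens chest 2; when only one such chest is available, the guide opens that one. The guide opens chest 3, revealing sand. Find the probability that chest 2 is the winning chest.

Consider each possible location of the ruby in turn.
If it is in chest 1 (prior 1/3): chest 3 is available, opened with probability 5/9; weight (1/3)·(5/9) = 5/27.
If it is in chest 2 (prior 1/3): only chest 3 is available, probability 1; weight (1/3)·1 = 1/3.
If it is in chest 3 (prior 1/3): the guide opened chest 3, so this case is ruled out; weight (1/3)·0 = 0.
The weights sum to 14/27.
So P(the ruby in chest 2 | the guide opened chest 3) = (1/3) / (14/27) = 9/14.

9/14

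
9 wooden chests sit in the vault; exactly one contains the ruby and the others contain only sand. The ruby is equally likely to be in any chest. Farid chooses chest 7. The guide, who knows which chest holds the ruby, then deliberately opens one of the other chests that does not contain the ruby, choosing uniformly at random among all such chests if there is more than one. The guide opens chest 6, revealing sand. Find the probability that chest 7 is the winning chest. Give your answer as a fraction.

Apply Bayes' rule, conditioning on where the ruby actually is.
If it is in any of chests 1, 2, 3, 4, 5, 8, and 9 (prior 1/9 each): the guide has 7 equally likely choices, so probability 1/7; weight (1/9)·(1/7) = 1/63 each.
If it is in chest 6 (prior 1/9): the guide opened chest 6, so this case is ruled out; weight (1/9)·0 = 0.
If it is in chest 7 (prior 1/9): the guide has 8 equally likely choices, so probability 1/8; weight (1/9)·(1/8) = 1/72.
The weights sum to 1/8.
So P(the ruby in chest 7 | the guide opened chest 6) = (1/72) / (1/8) = 1/9.

1/9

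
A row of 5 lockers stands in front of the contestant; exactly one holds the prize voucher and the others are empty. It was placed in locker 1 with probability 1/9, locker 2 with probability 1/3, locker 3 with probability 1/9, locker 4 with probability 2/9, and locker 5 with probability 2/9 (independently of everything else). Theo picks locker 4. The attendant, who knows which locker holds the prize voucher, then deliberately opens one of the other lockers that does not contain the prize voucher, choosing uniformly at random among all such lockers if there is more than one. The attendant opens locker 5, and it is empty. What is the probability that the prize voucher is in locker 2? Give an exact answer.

Apply Bayes' rule, conditioning on where the prize voucher actually is.
If it is in either of lockers 1 and 3 (prior 1/9 each): the attendant has 3 equally likely choices, so probability 1/3; weight (1/9)·(1/3) = 1/27 each.
If it is in locker 2 (prior 1/3): the attendant has 3 equally likely choices, so probability 1/3; weight (1/3)·(1/3) = 1/9.
If it is in locker 4 (prior 2/9): the attendant has 4 equally likely choices, so probability 1/4; weight (2/9)·(1/4) = 1/18.
If it is in locker 5 (prior 2/9): the attendant opened locker 5, so this case is ruled out; weight (2/9)·0 = 0.
The weights sum to 13/54.
So P(the prize voucher in locker 2 | the attendant opened locker 5) = (1/9) / (13/54) = 6/13.

6/13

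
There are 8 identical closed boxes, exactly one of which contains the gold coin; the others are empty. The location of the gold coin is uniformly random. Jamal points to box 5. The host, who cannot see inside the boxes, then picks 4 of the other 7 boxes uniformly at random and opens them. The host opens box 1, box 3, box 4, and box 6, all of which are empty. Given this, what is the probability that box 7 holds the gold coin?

Because the host chose which boxes to open without knowing where the gold coin is, the choice is independent of the prize location. Learning that none of the 4 opened boxes holds the gold coin simply rules out those 4 locations and leaves the remaining 4 boxes still equally likely by symmetry.
So P(the gold coin in box 7) = 1/4.

1/4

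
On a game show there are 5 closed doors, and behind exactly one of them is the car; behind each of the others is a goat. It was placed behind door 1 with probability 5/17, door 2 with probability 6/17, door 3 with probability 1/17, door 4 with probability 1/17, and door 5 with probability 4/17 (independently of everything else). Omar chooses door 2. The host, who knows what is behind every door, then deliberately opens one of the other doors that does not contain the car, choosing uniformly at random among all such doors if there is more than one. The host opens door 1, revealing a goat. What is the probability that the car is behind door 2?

Consider each possible location of the car in turn.
If it is behind door 1 (prior 5/17): the host opened door 1, so this case is ruled out; weight (5/17)·0 = 0.
If it is behind door 2 (prior 6/17): the host has 4 equally likely choices, so probability 1/4; weight (6/17)·(1/4) = 3/34.
If it is behind either of doors 3 and 4 (prior 1/17 each): the host has 3 equally likely choices, so probability 1/3; weight (1/17)·(1/3) = 1/51 each.
If it is behind door 5 (prior 4/17): the host has 3 equally likely choices, so probability 1/3; weight (4/17)·(1/3) = 4/51.
The weights sum to 7/34.
So P(the car behind door 2 | the host opened door 1) = (3/34) / (7/34) = 3/7.

3/7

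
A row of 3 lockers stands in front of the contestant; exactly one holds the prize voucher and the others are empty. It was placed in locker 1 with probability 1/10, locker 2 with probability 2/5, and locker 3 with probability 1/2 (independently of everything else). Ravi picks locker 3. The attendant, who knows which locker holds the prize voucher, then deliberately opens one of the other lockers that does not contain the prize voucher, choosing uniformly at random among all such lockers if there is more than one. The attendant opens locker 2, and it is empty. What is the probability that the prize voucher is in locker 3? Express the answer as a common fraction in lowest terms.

Consider each possible location of the prize voucher in turn.
If it is in locker 1 (prior 1/10): the attendant has no choice, probability 1; weight (1/10)·1 = 1/10.
If it is in locker 2 (prior 2/5): the attendant opened locker 2, so this case is ruled out; weight (2/5)·0 = 0.
If it is in locker 3 (prior 1/2): the attendant has 2 equally likely choices, so probability 1/2; weight (1/2)·(1/2) = 1/4.
The weights sum to 7/20.
So P(the prize voucher in locker 3 | the attendant opened locker 2) = (1/4) / (7/20) = 5/7.

5/7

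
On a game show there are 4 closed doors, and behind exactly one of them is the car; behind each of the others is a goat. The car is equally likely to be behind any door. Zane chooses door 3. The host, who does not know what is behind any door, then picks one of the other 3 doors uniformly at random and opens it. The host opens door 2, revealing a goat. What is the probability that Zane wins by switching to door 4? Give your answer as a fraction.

Condition on the true location of the car.
If it is behind any of doors 1, 3, and 4 (prior 1/4 each): the host picks door 2 with probability 1/3 regardless, and it is not the prize; weight (1/4)·(1/3) = 1/12 each.
If it is behind door 2 (prior 1/4): the host opened door 2, so this case is ruled out; weight (1/4)·0 = 0.
The weights sum to 1/4.
So P(the car behind door 4 | the host opened door 2) = (1/12) / (1/4) = 1/3.

1/3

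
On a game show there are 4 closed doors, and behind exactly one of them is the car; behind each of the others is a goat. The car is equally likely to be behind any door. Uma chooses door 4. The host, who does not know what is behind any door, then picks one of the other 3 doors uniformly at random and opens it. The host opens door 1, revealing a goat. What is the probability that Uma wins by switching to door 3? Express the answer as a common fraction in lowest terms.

Because the host chose which door to open without knowing where the car is, the choice is independent of the prize location. Learning that door 1 does not hold the car simply rules out that one location and leaves the remaining 3 doors still equally likely by symmetry.
So P(the car behind door 3) = 1/3.

1/3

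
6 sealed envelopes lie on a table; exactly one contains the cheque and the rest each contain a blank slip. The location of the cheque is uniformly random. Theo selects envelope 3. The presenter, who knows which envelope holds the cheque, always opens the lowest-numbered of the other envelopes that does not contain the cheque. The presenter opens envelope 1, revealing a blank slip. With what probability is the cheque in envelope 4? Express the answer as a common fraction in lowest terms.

Condition on the true location of the cheque.
If it is in envelope 1 (prior 1/6): the presenter opened envelope 1, so this case is ruled out; weight (1/6)·0 = 0.
If it is in any of envelopes 2, 3, 4, 5, and 6 (prior 1/6 each): envelope 1 is the lowest-numbered option available, probability 1; weight (1/6)·1 = 1/6 each.
The weights sum to 5/6.
So P(the cheque in envelope 4 | the presenter opened envelope 1) = (1/6) / (5/6) = 1/5.

1/5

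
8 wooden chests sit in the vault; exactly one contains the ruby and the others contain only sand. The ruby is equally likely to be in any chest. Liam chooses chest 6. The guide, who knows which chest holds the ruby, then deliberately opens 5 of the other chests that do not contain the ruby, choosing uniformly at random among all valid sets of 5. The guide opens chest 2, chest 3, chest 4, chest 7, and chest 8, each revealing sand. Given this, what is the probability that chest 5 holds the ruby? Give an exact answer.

Consider each possible location of the ruby in turn.
If it is in either of chests 1 and 5 (prior 1/8 each): the guide has 6 equally likely choices, so probability 1/6; weight (1/8)·(1/6) = 1/48 each.
If it is in any of chests 2, 3, 4, 7, and 8 (prior 1/8 each): that chest was opened and seen not to hold the prize — ruled out; weight (1/8)·0 = 0 each.
If it is in chest 6 (prior 1/8): the guide has 21 equally likely choices, so probability 1/21; weight (1/8)·(1/21) = 1/168.
The weights sum to 1/21.
So P(the ruby in chest 5 | the guide opened chest 2, chest 3, chest 4, chest 7, and chest 8) = (1/48) / (1/21) = 7/16.

7/16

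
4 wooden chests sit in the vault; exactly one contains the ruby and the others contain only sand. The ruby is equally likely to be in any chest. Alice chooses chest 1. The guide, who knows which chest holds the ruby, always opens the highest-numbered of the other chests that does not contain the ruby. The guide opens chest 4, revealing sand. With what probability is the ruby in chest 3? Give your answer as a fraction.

Apply Bayes' rule, conditioning on where the ruby actually is.
If it is in any of chests 1, 2, and 3 (prior 1/4 each): chest 4 is the highest-numbered option available, probability 1; weight (1/4)·1 = 1/4 each.
If it is in chest 4 (prior 1/4): the guide opened chest 4, so this case is ruled out; weight (1/4)·0 = 0.
The weights sum to 3/4.
So P(the ruby in chest 3 | the guide opened chest 4) = (1/4) / (3/4) = 1/3.

1/3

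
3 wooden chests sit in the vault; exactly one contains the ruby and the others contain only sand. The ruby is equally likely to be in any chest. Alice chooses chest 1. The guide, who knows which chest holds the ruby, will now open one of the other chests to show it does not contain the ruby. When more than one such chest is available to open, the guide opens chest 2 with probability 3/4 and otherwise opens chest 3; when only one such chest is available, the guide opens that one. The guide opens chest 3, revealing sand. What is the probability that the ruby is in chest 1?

1/5

Condition on the true location of the ruby.
If it is in chest 1 (prior 1/3): chest 2 is available but not opened, probability 1/4; weight (1/3)·(1/4) = 1/12.
If it is in chest 2 (prior 1/3): only chest 3 is available, probability 1; weight (1/3)·1 = 1/3.
If it is in chest 3 (prior 1/3): the guide opened chest 3, so this case is ruled out; weight (1/3)·0 = 0.
The weights sum to 5/12.
So P(the ruby in chest 1 | the guide opened chest 3) = (1/12) / (5/12) = 1/5.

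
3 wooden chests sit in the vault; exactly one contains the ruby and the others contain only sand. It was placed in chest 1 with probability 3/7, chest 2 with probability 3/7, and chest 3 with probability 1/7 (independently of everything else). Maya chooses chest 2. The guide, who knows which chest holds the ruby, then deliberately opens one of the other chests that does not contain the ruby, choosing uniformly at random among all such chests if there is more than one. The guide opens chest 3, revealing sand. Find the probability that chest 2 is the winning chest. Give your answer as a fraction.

Consider each possible location of the ruby in turn.
If it is in chest 1 (prior 3/7): the guide has no choice, probability 1; weight (3/7)·1 = 3/7.
If it is in chest 2 (prior 3/7): the guide has 2 equally likely choices, so probability 1/2; weight (3/7)·(1/2) = 3/14.
If it is in chest 3 (prior 1/7): the guide opened chest 3, so this case is ruled out; weight (1/7)·0 = 0.
The weights sum to 9/14.
So P(the ruby in chest 2 | the guide opened chest 3) = (3/14) / (9/14) = 1/3.

1/3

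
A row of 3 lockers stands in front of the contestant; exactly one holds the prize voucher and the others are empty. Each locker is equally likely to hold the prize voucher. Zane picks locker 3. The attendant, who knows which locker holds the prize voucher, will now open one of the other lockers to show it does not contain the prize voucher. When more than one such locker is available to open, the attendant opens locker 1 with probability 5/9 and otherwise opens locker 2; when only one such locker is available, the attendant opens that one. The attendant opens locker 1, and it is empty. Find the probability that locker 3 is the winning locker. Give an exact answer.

5/14

Condition on the true location of the prize voucher.
If it is in locker 1 (prior 1/3): the attendant opened locker 1, so this case is ruled out; weight (1/3)·0 = 0.
If it is in locker 2 (prior 1/3): only locker 1 is available, probability 1; weight (1/3)·1 = 1/3.
If it is in locker 3 (prior 1/3): locker 1 is available, opened with probability 5/9; weight (1/3)·(5/9) = 5/27.
The weights sum to 14/27.
So P(the prize voucher in locker 3 | the attendant opened locker 1) = (5/27) / (14/27) = 5/14.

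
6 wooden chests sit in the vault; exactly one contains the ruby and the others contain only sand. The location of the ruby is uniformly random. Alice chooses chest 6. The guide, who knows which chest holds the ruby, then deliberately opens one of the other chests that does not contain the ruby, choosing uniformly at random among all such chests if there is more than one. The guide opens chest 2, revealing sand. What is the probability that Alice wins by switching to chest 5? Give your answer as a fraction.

5/24

Apply Bayes' rule, conditioning on where the ruby actually is.
If it is in any of chests 1, 3, 4, and 5 (prior 1/6 each): the guide has 4 equally likely choices, so probability 1/4; weight (1/6)·(1/4) = 1/24 each.
If it is in chest 2 (prior 1/6): the guide opened chest 2, so this case is ruled out; weight (1/6)·0 = 0.
If it is in chest 6 (prior 1/6): the guide has 5 equally likely choices, so probability 1/5; weight (1/6)·(1/5) = 1/30.
The weights sum to 1/5.
So P(the ruby in chest 5 | the guide opened chest 2) = (1/24) / (1/5) = 5/24.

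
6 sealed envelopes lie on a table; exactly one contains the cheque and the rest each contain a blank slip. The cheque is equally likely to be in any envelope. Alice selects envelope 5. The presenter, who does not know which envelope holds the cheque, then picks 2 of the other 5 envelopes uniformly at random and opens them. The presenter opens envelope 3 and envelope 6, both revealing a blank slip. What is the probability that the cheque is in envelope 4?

Condition on the true location of the cheque.
If it is in any of envelopes 1, 2, 4, and 5 (prior 1/6 each): the presenter picks exactly this set with probability 1/10 regardless, and none is the prize; weight (1/6)·(1/10) = 1/60 each.
If it is in either of envelopes 3 and 6 (prior 1/6 each): that envelope was opened and seen not to hold the prize — ruled out; weight (1/6)·0 = 0 each.
The weights sum to 1/15.
So P(the cheque in envelope 4 | the presenter opened envelope 3 and envelope 6) = (1/60) / (1/15) = 1/4.

1/4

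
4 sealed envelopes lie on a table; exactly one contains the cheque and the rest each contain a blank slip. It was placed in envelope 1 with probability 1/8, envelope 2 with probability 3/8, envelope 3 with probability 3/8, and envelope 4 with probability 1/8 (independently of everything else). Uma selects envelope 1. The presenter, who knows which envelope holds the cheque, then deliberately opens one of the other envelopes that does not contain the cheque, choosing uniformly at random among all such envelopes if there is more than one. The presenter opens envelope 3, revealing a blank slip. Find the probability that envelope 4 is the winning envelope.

Condition on the true location of the cheque.
If it is in envelope 1 (prior 1/8): the presenter has 3 equally likely choices, so probability 1/3; weight (1/8)·(1/3) = 1/24.
If it is in envelope 2 (prior 3/8): the presenter has 2 equally likely choices, so probability 1/2; weight (3/8)·(1/2) = 3/16.
If it is in envelope 3 (prior 3/8): the presenter opened envelope 3, so this case is ruled out; weight (3/8)·0 = 0.
If it is in envelope 4 (prior 1/8): the presenter has 2 equally likely choices, so probability 1/2; weight (1/8)·(1/2) = 1/16.
The weights sum to 7/24.
So P(the cheque in envelope 4 | the presenter opened envelope 3) = (1/16) / (7/24) = 3/14.

3/14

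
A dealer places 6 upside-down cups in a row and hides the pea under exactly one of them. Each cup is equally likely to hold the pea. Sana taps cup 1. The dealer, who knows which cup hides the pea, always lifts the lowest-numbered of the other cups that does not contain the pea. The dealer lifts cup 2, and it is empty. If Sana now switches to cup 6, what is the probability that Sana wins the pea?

1/5

Condition on the true location of the pea.
If it is under any of cups 1, 3, 4, 5, and 6 (prior 1/6 each): cup 2 is the lowest-numbered option available, probability 1; weight (1/6)·1 = 1/6 each.
If it is under cup 2 (prior 1/6): the dealer opened cup 2, so this case is ruled out; weight (1/6)·0 = 0.
The weights sum to 5/6.
So P(the pea under cup 6 | the dealer opened cup 2) = (1/6) / (5/6) = 1/5.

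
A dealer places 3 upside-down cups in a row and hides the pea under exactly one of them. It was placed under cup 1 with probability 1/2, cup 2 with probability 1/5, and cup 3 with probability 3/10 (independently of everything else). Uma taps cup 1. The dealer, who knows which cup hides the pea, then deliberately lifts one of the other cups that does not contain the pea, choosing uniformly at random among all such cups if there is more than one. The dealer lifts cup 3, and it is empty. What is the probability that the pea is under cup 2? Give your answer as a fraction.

4/9

Consider each possible location of the pea in turn.
If it is under cup 1 (prior 1/2): the dealer has 2 equally likely choices, so probability 1/2; weight (1/2)·(1/2) = 1/4.
If it is under cup 2 (prior 1/5): the dealer has no choice, probability 1; weight (1/5)·1 = 1/5.
If it is under cup 3 (prior 3/10): the dealer opened cup 3, so this case is ruled out; weight (3/10)·0 = 0.
The weights sum to 9/20.
So P(the pea under cup 2 | the dealer opened cup 3) = (1/5) / (9/20) = 4/9.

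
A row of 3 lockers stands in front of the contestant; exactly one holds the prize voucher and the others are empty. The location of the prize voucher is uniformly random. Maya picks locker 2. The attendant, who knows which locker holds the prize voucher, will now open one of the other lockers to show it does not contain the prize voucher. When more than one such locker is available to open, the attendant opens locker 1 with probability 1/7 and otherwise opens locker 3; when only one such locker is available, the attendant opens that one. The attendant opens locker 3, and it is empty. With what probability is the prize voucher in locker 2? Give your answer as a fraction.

Condition on the true location of the prize voucher.
If it is in locker 1 (prior 1/3): only locker 3 is available, probability 1; weight (1/3)·1 = 1/3.
If it is in locker 2 (prior 1/3): locker 1 is available but not opened, probability 6/7; weight (1/3)·(6/7) = 2/7.
If it is in locker 3 (prior 1/3): the attendant opened locker 3, so this case is ruled out; weight (1/3)·0 = 0.
The weights sum to 13/21.
So P(the prize voucher in locker 2 | the attendant opened locker 3) = (2/7) / (13/21) = 6/13.

6/13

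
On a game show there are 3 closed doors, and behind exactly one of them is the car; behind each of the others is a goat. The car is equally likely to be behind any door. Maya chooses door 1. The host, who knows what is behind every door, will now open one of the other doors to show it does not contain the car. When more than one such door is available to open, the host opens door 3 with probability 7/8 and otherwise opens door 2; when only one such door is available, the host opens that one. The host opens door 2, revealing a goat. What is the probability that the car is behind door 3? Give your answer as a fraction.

Consider each possible location of the car in turn.
If it is behind door 1 (prior 1/3): door 3 is available but not opened, probability 1/8; weight (1/3)·(1/8) = 1/24.
If it is behind door 2 (prior 1/3): the host opened door 2, so this case is ruled out; weight (1/3)·0 = 0.
If it is behind door 3 (prior 1/3): only door 2 is available, probability 1; weight (1/3)·1 = 1/3.
The weights sum to 3/8.
So P(the car behind door 3 | the host opened door 2) = (1/3) / (3/8) = 8/9.

8/9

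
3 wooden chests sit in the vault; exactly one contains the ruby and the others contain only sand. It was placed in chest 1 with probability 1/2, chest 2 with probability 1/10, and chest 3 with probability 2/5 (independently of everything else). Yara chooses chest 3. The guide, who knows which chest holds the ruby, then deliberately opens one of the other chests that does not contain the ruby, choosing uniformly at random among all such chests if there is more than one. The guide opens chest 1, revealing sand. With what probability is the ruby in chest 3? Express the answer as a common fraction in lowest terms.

Consider each possible location of the ruby in turn.
If it is in chest 1 (prior 1/2): the guide opened chest 1, so this case is ruled out; weight (1/2)·0 = 0.
If it is in chest 2 (prior 1/10): the guide has no choice, probability 1; weight (1/10)·1 = 1/10.
If it is in chest 3 (prior 2/5): the guide has 2 equally likely choices, so probability 1/2; weight (2/5)·(1/2) = 1/5.
The weights sum to 3/10.
So P(the ruby in chest 3 | the guide opened chest 1) = (1/5) / (3/10) = 2/3.

2/3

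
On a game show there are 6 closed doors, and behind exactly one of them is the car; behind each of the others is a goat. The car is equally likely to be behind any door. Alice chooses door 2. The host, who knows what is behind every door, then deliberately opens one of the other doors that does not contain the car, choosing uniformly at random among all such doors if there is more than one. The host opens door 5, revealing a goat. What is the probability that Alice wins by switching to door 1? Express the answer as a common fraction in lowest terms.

5/24

Condition on the true location of the car.
If it is behind any of doors 1, 3, 4, and 6 (prior 1/6 each): the host has 4 equally likely choices, so probability 1/4; weight (1/6)·(1/4) = 1/24 each.
If it is behind door 2 (prior 1/6): the host has 5 equally likely choices, so probability 1/5; weight (1/6)·(1/5) = 1/30.
If it is behind door 5 (prior 1/6): the host opened door 5, so this case is ruled out; weight (1/6)·0 = 0.
The weights sum to 1/5.
So P(the car behind door 1 | the host opened door 5) = (1/24) / (1/5) = 5/24.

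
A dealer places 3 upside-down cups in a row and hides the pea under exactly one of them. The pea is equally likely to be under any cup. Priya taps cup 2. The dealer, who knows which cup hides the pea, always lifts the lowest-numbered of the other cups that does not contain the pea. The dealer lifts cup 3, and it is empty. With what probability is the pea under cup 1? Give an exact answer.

Consider each possible location of the pea in turn.
If it is under cup 1 (prior 1/3): cup 3 is the lowest-numbered option available, probability 1; weight (1/3)·1 = 1/3.
If it is under cup 2 (prior 1/3): the dealer would have opened cup 1 instead, probability 0; weight (1/3)·0 = 0.
If it is under cup 3 (prior 1/3): the dealer opened cup 3, so this case is ruled out; weight (1/3)·0 = 0.
The weights sum to 1/3.
So P(the pea under cup 1 | the dealer opened cup 3) = (1/3) / (1/3) = 1.

1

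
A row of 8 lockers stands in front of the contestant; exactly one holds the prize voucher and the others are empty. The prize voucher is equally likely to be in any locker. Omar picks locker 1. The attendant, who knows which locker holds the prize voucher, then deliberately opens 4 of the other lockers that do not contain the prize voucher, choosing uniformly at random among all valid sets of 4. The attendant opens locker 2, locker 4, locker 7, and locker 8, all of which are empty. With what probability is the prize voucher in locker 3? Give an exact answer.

Apply Bayes' rule, conditioning on where the prize voucher actually is.
If it is in locker 1 (prior 1/8): the attendant has 35 equally likely choices, so probability 1/35; weight (1/8)·(1/35) = 1/280.
If it is in any of lockers 2, 4, 7, and 8 (prior 1/8 each): that locker was opened and seen not to hold the prize — ruled out; weight (1/8)·0 = 0 each.
If it is in any of lockers 3, 5, and 6 (prior 1/8 each): the attendant has 15 equally likely choices, so probability 1/15; weight (1/8)·(1/15) = 1/120 each.
The weights sum to 1/35.
So P(the prize voucher in locker 3 | the attendant opened locker 2, locker 4, locker 7, and locker 8) = (1/120) / (1/35) = 7/24.

7/24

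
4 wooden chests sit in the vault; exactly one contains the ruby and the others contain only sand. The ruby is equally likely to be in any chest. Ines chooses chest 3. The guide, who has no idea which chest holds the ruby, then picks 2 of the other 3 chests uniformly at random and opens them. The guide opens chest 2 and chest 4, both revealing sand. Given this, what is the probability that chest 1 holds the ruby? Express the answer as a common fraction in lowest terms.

Condition on the true location of the ruby.
If it is in either of chests 1 and 3 (prior 1/4 each): the guide picks exactly this set with probability 1/3 regardless, and none is the prize; weight (1/4)·(1/3) = 1/12 each.
If it is in either of chests 2 and 4 (prior 1/4 each): that chest was opened and seen not to hold the prize — ruled out; weight (1/4)·0 = 0 each.
The weights sum to 1/6.
So P(the ruby in chest 1 | the guide opened chest 2 and chest 4) = (1/12) / (1/6) = 1/2.

1/2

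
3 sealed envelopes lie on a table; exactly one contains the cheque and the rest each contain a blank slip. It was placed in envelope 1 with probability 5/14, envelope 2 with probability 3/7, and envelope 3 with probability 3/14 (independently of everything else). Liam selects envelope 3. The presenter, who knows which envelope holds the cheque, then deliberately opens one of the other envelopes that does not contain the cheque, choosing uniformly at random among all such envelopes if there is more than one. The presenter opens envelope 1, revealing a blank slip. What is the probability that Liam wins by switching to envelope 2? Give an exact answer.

Consider each possible location of the cheque in turn.
If it is in envelope 1 (prior 5/14): the presenter opened envelope 1, so this case is ruled out; weight (5/14)·0 = 0.
If it is in envelope 2 (prior 3/7): the presenter has no choice, probability 1; weight (3/7)·1 = 3/7.
If it is in envelope 3 (prior 3/14): the presenter has 2 equally likely choices, so probability 1/2; weight (3/14)·(1/2) = 3/28.
The weights sum to 15/28.
So P(the cheque in envelope 2 | the presenter opened envelope 1) = (3/7) / (15/28) = 4/5.

4/5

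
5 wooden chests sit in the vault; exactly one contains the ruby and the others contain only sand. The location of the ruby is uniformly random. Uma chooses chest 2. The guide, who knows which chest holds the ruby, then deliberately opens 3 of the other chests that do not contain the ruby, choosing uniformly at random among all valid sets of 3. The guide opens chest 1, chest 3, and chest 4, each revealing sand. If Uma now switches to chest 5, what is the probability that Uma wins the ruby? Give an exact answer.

Condition on the true location of the ruby.
If it is in any of chests 1, 3, and 4 (prior 1/5 each): that chest was opened and seen not to hold the prize — ruled out; weight (1/5)·0 = 0 each.
If it is in chest 2 (prior 1/5): the guide has 4 equally likely choices, so probability 1/4; weight (1/5)·(1/4) = 1/20.
If it is in chest 5 (prior 1/5): the guide has no choice, probability 1; weight (1/5)·1 = 1/5.
The weights sum to 1/4.
So P(the ruby in chest 5 | the guide opened chest 1, chest 3, and chest 4) = (1/5) / (1/4) = 4/5.

4/5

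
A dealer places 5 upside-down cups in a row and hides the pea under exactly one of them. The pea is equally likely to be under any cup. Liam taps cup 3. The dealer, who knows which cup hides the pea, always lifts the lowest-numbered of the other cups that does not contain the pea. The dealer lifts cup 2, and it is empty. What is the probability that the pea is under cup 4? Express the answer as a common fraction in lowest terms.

0

Apply Bayes' rule, conditioning on where the pea actually is.
If it is under cup 1 (prior 1/5): cup 2 is the lowest-numbered option available, probability 1; weight (1/5)·1 = 1/5.
If it is under cup 2 (prior 1/5): the dealer opened cup 2, so this case is ruled out; weight (1/5)·0 = 0.
If it is under any of cups 3, 4, and 5 (prior 1/5 each): the dealer would have opened cup 1 instead, probability 0; weight (1/5)·0 = 0 each.
The weights sum to 1/5.
So P(the pea under cup 4 | the dealer opened cup 2) = 0 / (1/5) = 0.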